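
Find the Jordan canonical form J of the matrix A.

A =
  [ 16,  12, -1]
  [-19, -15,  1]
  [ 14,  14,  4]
J_1(-3) ⊕ J_2(4)

The characteristic polynomial is
  det(x·I − A) = x^3 - 5*x^2 - 8*x + 48 = (x - 4)^2*(x + 3)

Eigenvalues and multiplicities (the geometric multiplicity of λ is n − rank(A − λI), which equals the number of Jordan blocks for λ):
  λ = -3: algebraic multiplicity = 1, geometric multiplicity = 1
  λ = 4: algebraic multiplicity = 2, geometric multiplicity = 1

Determining the block sizes for each eigenvalue:
  λ = -3: one block (gm = 1), so the single block has size am = 1 → block sizes [1]
  λ = 4: one block (gm = 1), so the single block has size am = 2 → block sizes [2]

Assembling the blocks gives a Jordan form
J =
  [-3, 0, 0]
  [ 0, 4, 1]
  [ 0, 0, 4]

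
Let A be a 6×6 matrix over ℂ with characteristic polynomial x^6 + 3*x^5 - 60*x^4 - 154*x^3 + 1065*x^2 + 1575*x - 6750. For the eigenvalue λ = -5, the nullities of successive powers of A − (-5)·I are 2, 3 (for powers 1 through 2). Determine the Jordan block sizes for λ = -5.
Block sizes for λ = -5: [2, 1]

From the dimensions of kernels of powers, the number of Jordan blocks of size at least j is d_j − d_{j−1} where d_j = dim ker(N^j) (with d_0 = 0). Computing the differences gives [2, 1].
The number of blocks of size exactly k is (#blocks of size ≥ k) − (#blocks of size ≥ k + 1), so the partition is: 1 block(s) of size 1, 1 block(s) of size 2.
In nonincreasing order the block sizes are [2, 1].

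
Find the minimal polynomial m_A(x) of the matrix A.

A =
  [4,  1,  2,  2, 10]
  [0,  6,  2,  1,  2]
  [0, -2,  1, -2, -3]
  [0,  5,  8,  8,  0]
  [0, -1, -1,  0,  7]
x^5 - 26*x^4 + 269*x^3 - 1384*x^2 + 3540*x - 3600

The characteristic polynomial is χ_A(x) = (x - 6)^2*(x - 5)^2*(x - 4), so the eigenvalues are known. The minimal polynomial is
  m_A(x) = Π_λ (x − λ)^{k_λ}
where k_λ is the size of the *largest* Jordan block for λ (equivalently, the smallest k with (A − λI)^k v = 0 for every generalised eigenvector v of λ).

  λ = 4: largest Jordan block has size 1, contributing (x − 4)
  λ = 5: largest Jordan block has size 2, contributing (x − 5)^2
  λ = 6: largest Jordan block has size 2, contributing (x − 6)^2

So m_A(x) = (x - 6)^2*(x - 5)^2*(x - 4) = x^5 - 26*x^4 + 269*x^3 - 1384*x^2 + 3540*x - 3600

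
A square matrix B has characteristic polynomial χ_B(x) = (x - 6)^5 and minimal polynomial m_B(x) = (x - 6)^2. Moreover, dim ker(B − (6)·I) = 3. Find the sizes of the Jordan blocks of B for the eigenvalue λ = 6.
Block sizes for λ = 6: [2, 2, 1]

Step 1 — from the characteristic polynomial, algebraic multiplicity of λ = 6 is 5. From dim ker(B − (6)·I) = 3, there are exactly 3 Jordan blocks for λ = 6.
Step 2 — from the minimal polynomial, the factor (x − 6)^2 tells us the largest block for λ = 6 has size 2.
Step 3 — with total size 5, 3 blocks, and largest block 2, the block sizes (in nonincreasing order) are [2, 2, 1].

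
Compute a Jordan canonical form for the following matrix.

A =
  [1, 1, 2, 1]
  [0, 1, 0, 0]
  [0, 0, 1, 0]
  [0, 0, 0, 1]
J_2(1) ⊕ J_1(1) ⊕ J_1(1)

The characteristic polynomial is
  det(x·I − A) = x^4 - 4*x^3 + 6*x^2 - 4*x + 1 = (x - 1)^4

Eigenvalues and multiplicities (the geometric multiplicity of λ is n − rank(A − λI), which equals the number of Jordan blocks for λ):
  λ = 1: algebraic multiplicity = 4, geometric multiplicity = 3

Determining the block sizes for each eigenvalue:
  λ = 1: 3 blocks summing to 4 forces exactly one block of size 2 and the rest size 1 → block sizes [2, 1, 1]

Assembling the blocks gives a Jordan form
J =
  [1, 1, 0, 0]
  [0, 1, 0, 0]
  [0, 0, 1, 0]
  [0, 0, 0, 1]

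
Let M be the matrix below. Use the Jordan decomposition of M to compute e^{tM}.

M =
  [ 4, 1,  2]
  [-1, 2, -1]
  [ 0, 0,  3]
e^{tM} =
  [t*exp(3*t) + exp(3*t), t*exp(3*t), t^2*exp(3*t)/2 + 2*t*exp(3*t)]
  [-t*exp(3*t), -t*exp(3*t) + exp(3*t), -t^2*exp(3*t)/2 - t*exp(3*t)]
  [0, 0, exp(3*t)]

Strategy: write M = P · J · P⁻¹ where J is a Jordan canonical form, so e^{tM} = P · e^{tJ} · P⁻¹, and e^{tJ} can be computed block-by-block.

M has Jordan form
J =
  [3, 1, 0]
  [0, 3, 1]
  [0, 0, 3]
(up to reordering of blocks).

Per-block formulas:
  For a 3×3 Jordan block J_3(3): exp(t · J_3(3)) = e^(3t)·(I + t·N + (t^2/2)·N^2), where N is the 3×3 nilpotent shift.

After assembling e^{tJ} and conjugating by P, we get:

e^{tM} =
  [t*exp(3*t) + exp(3*t), t*exp(3*t), t^2*exp(3*t)/2 + 2*t*exp(3*t)]
  [-t*exp(3*t), -t*exp(3*t) + exp(3*t), -t^2*exp(3*t)/2 - t*exp(3*t)]
  [0, 0, exp(3*t)]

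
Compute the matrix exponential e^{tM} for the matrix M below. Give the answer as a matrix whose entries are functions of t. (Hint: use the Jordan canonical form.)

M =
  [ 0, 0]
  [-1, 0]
e^{tM} =
  [1, 0]
  [-t, 1]

Strategy: write M = P · J · P⁻¹ where J is a Jordan canonical form, so e^{tM} = P · e^{tJ} · P⁻¹, and e^{tJ} can be computed block-by-block.

M has Jordan form
J =
  [0, 1]
  [0, 0]
(up to reordering of blocks).

Per-block formulas:
  For a 2×2 Jordan block J_2(0): exp(t · J_2(0)) = e^(0t)·(I + t·N), where N is the 2×2 nilpotent shift.

After assembling e^{tJ} and conjugating by P, we get:

e^{tM} =
  [1, 0]
  [-t, 1]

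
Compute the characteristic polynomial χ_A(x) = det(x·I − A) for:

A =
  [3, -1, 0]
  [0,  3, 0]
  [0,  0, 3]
x^3 - 9*x^2 + 27*x - 27

Expanding det(x·I − A) (e.g. by cofactor expansion or by noting that A is similar to its Jordan form J, which has the same characteristic polynomial as A) gives
  χ_A(x) = x^3 - 9*x^2 + 27*x - 27
which factors as (x - 3)^3. The eigenvalues (with algebraic multiplicities) are λ = 3 with multiplicity 3.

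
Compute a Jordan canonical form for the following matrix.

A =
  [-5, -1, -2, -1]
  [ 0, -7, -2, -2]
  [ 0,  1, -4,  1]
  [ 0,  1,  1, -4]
J_3(-5) ⊕ J_1(-5)

The characteristic polynomial is
  det(x·I − A) = x^4 + 20*x^3 + 150*x^2 + 500*x + 625 = (x + 5)^4

Eigenvalues and multiplicities (the geometric multiplicity of λ is n − rank(A − λI), which equals the number of Jordan blocks for λ):
  λ = -5: algebraic multiplicity = 4, geometric multiplicity = 2

Determining the block sizes for each eigenvalue:
  λ = -5: with am = 4 and gm = 2, the partition is not yet determined (e.g. several partitions of 4 into 2 parts exist). Let N = A − (-5)·I. Computing rank(N^1) = 2, rank(N^2) = 1, rank(N^3) = 0; the number of blocks of size ≥ j is rank(N^{j−1}) − rank(N^j), giving [2, 1, 1]. So we have 1 block(s) of size 3, 1 block(s) of size 1 → block sizes [3, 1]

Assembling the blocks gives a Jordan form
J =
  [-5,  1,  0,  0]
  [ 0, -5,  1,  0]
  [ 0,  0, -5,  0]
  [ 0,  0,  0, -5]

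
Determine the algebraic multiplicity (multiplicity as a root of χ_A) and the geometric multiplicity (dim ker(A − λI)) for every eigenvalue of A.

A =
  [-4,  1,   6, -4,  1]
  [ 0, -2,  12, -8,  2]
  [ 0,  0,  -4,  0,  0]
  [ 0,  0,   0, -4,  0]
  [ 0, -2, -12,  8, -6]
λ = -4: alg = 5, geom = 4

Step 1 — factor the characteristic polynomial to read off the algebraic multiplicities:
  χ_A(x) = (x + 4)^5

Step 2 — compute geometric multiplicities via the rank-nullity identity g(λ) = n − rank(A − λI):
  rank(A − (-4)·I) = 1, so dim ker(A − (-4)·I) = n − 1 = 4

Summary:
  λ = -4: algebraic multiplicity = 5, geometric multiplicity = 4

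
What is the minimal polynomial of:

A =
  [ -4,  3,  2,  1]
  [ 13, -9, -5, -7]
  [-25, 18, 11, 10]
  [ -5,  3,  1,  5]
x^3 - 3*x^2

The characteristic polynomial is χ_A(x) = x^3*(x - 3), so the eigenvalues are known. The minimal polynomial is
  m_A(x) = Π_λ (x − λ)^{k_λ}
where k_λ is the size of the *largest* Jordan block for λ (equivalently, the smallest k with (A − λI)^k v = 0 for every generalised eigenvector v of λ).

  λ = 0: largest Jordan block has size 2, contributing (x − 0)^2
  λ = 3: largest Jordan block has size 1, contributing (x − 3)

So m_A(x) = x^2*(x - 3) = x^3 - 3*x^2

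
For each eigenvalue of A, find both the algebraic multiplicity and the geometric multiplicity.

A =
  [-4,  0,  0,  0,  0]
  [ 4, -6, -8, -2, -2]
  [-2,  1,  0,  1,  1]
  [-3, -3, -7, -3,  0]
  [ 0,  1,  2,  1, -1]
λ = -4: alg = 2, geom = 2; λ = -2: alg = 3, geom = 1

Step 1 — factor the characteristic polynomial to read off the algebraic multiplicities:
  χ_A(x) = (x + 2)^3*(x + 4)^2

Step 2 — compute geometric multiplicities via the rank-nullity identity g(λ) = n − rank(A − λI):
  rank(A − (-4)·I) = 3, so dim ker(A − (-4)·I) = n − 3 = 2
  rank(A − (-2)·I) = 4, so dim ker(A − (-2)·I) = n − 4 = 1

Summary:
  λ = -4: algebraic multiplicity = 2, geometric multiplicity = 2
  λ = -2: algebraic multiplicity = 3, geometric multiplicity = 1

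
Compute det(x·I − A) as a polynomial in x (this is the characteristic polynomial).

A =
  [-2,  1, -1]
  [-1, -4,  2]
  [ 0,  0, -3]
x^3 + 9*x^2 + 27*x + 27

Expanding det(x·I − A) (e.g. by cofactor expansion or by noting that A is similar to its Jordan form J, which has the same characteristic polynomial as A) gives
  χ_A(x) = x^3 + 9*x^2 + 27*x + 27
which factors as (x + 3)^3. The eigenvalues (with algebraic multiplicities) are λ = -3 with multiplicity 3.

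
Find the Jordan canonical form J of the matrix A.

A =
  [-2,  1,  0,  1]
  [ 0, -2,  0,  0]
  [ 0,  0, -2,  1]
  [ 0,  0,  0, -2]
J_2(-2) ⊕ J_2(-2)

The characteristic polynomial is
  det(x·I − A) = x^4 + 8*x^3 + 24*x^2 + 32*x + 16 = (x + 2)^4

Eigenvalues and multiplicities (the geometric multiplicity of λ is n − rank(A − λI), which equals the number of Jordan blocks for λ):
  λ = -2: algebraic multiplicity = 4, geometric multiplicity = 2

Determining the block sizes for each eigenvalue:
  λ = -2: with am = 4 and gm = 2, the partition is not yet determined (e.g. several partitions of 4 into 2 parts exist). Let N = A − (-2)·I. Computing rank(N^1) = 2, rank(N^2) = 0; the number of blocks of size ≥ j is rank(N^{j−1}) − rank(N^j), giving [2, 2]. So we have 2 block(s) of size 2 → block sizes [2, 2]

Assembling the blocks gives a Jordan form
J =
  [-2,  1,  0,  0]
  [ 0, -2,  0,  0]
  [ 0,  0, -2,  1]
  [ 0,  0,  0, -2]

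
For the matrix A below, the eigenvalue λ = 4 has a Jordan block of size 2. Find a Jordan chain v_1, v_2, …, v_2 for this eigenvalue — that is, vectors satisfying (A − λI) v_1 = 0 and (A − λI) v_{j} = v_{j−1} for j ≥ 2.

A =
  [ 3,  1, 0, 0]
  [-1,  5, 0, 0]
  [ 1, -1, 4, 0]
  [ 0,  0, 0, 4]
A Jordan chain for λ = 4 of length 2:
v_1 = (-1, -1, 1, 0)ᵀ
v_2 = (1, 0, 0, 0)ᵀ

Let N = A − (4)·I. We want v_2 with N^2 v_2 = 0 but N^1 v_2 ≠ 0; then v_{j-1} := N · v_j for j = 2, …, 2.

Pick v_2 = (1, 0, 0, 0)ᵀ.
Then v_1 = N · v_2 = (-1, -1, 1, 0)ᵀ.

Sanity check: (A − (4)·I) v_1 = (0, 0, 0, 0)ᵀ = 0. ✓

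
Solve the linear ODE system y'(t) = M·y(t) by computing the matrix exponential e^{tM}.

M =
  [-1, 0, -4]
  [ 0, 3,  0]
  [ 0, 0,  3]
e^{tM} =
  [exp(-t), 0, -exp(3*t) + exp(-t)]
  [0, exp(3*t), 0]
  [0, 0, exp(3*t)]

Strategy: write M = P · J · P⁻¹ where J is a Jordan canonical form, so e^{tM} = P · e^{tJ} · P⁻¹, and e^{tJ} can be computed block-by-block.

M has Jordan form
J =
  [-1, 0, 0]
  [ 0, 3, 0]
  [ 0, 0, 3]
(up to reordering of blocks).

Per-block formulas:
  For a 1×1 block at λ = -1: exp(t · [-1]) = [e^(-1t)].
  For a 1×1 block at λ = 3: exp(t · [3]) = [e^(3t)].

After assembling e^{tJ} and conjugating by P, we get:

e^{tM} =
  [exp(-t), 0, -exp(3*t) + exp(-t)]
  [0, exp(3*t), 0]
  [0, 0, exp(3*t)]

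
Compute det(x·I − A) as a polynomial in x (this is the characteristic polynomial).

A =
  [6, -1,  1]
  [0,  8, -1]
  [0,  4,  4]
x^3 - 18*x^2 + 108*x - 216

Expanding det(x·I − A) (e.g. by cofactor expansion or by noting that A is similar to its Jordan form J, which has the same characteristic polynomial as A) gives
  χ_A(x) = x^3 - 18*x^2 + 108*x - 216
which factors as (x - 6)^3. The eigenvalues (with algebraic multiplicities) are λ = 6 with multiplicity 3.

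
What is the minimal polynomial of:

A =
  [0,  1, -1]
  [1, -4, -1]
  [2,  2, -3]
x^3 + 7*x^2 + 15*x + 9

The characteristic polynomial is χ_A(x) = (x + 1)*(x + 3)^2, so the eigenvalues are known. The minimal polynomial is
  m_A(x) = Π_λ (x − λ)^{k_λ}
where k_λ is the size of the *largest* Jordan block for λ (equivalently, the smallest k with (A − λI)^k v = 0 for every generalised eigenvector v of λ).

  λ = -3: largest Jordan block has size 2, contributing (x + 3)^2
  λ = -1: largest Jordan block has size 1, contributing (x + 1)

So m_A(x) = (x + 1)*(x + 3)^2 = x^3 + 7*x^2 + 15*x + 9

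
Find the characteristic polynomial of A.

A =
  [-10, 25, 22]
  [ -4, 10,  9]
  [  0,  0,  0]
x^3

Expanding det(x·I − A) (e.g. by cofactor expansion or by noting that A is similar to its Jordan form J, which has the same characteristic polynomial as A) gives
  χ_A(x) = x^3
which factors as x^3. The eigenvalues (with algebraic multiplicities) are λ = 0 with multiplicity 3.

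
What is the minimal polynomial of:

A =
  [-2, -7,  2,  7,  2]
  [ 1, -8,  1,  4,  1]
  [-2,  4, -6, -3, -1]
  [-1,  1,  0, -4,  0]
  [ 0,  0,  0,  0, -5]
x^3 + 15*x^2 + 75*x + 125

The characteristic polynomial is χ_A(x) = (x + 5)^5, so the eigenvalues are known. The minimal polynomial is
  m_A(x) = Π_λ (x − λ)^{k_λ}
where k_λ is the size of the *largest* Jordan block for λ (equivalently, the smallest k with (A − λI)^k v = 0 for every generalised eigenvector v of λ).

  λ = -5: largest Jordan block has size 3, contributing (x + 5)^3

So m_A(x) = (x + 5)^3 = x^3 + 15*x^2 + 75*x + 125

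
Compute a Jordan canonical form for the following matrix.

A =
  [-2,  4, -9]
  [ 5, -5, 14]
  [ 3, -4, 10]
J_3(1)

The characteristic polynomial is
  det(x·I − A) = x^3 - 3*x^2 + 3*x - 1 = (x - 1)^3

Eigenvalues and multiplicities (the geometric multiplicity of λ is n − rank(A − λI), which equals the number of Jordan blocks for λ):
  λ = 1: algebraic multiplicity = 3, geometric multiplicity = 1

Determining the block sizes for each eigenvalue:
  λ = 1: one block (gm = 1), so the single block has size am = 3 → block sizes [3]

Assembling the blocks gives a Jordan form
J =
  [1, 1, 0]
  [0, 1, 1]
  [0, 0, 1]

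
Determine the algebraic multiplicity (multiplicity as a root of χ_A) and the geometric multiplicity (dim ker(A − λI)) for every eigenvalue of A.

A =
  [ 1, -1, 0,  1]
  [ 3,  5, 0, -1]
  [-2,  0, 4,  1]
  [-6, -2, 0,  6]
λ = 4: alg = 4, geom = 2

Step 1 — factor the characteristic polynomial to read off the algebraic multiplicities:
  χ_A(x) = (x - 4)^4

Step 2 — compute geometric multiplicities via the rank-nullity identity g(λ) = n − rank(A − λI):
  rank(A − (4)·I) = 2, so dim ker(A − (4)·I) = n − 2 = 2

Summary:
  λ = 4: algebraic multiplicity = 4, geometric multiplicity = 2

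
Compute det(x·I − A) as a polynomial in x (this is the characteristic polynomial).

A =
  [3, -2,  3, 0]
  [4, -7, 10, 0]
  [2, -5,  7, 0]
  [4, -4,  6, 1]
x^4 - 4*x^3 + 6*x^2 - 4*x + 1

Expanding det(x·I − A) (e.g. by cofactor expansion or by noting that A is similar to its Jordan form J, which has the same characteristic polynomial as A) gives
  χ_A(x) = x^4 - 4*x^3 + 6*x^2 - 4*x + 1
which factors as (x - 1)^4. The eigenvalues (with algebraic multiplicities) are λ = 1 with multiplicity 4.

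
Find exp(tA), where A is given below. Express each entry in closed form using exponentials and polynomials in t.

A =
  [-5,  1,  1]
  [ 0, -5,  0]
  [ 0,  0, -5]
e^{tA} =
  [exp(-5*t), t*exp(-5*t), t*exp(-5*t)]
  [0, exp(-5*t), 0]
  [0, 0, exp(-5*t)]

Strategy: write A = P · J · P⁻¹ where J is a Jordan canonical form, so e^{tA} = P · e^{tJ} · P⁻¹, and e^{tJ} can be computed block-by-block.

A has Jordan form
J =
  [-5,  1,  0]
  [ 0, -5,  0]
  [ 0,  0, -5]
(up to reordering of blocks).

Per-block formulas:
  For a 1×1 block at λ = -5: exp(t · [-5]) = [e^(-5t)].
  For a 2×2 Jordan block J_2(-5): exp(t · J_2(-5)) = e^(-5t)·(I + t·N), where N is the 2×2 nilpotent shift.

After assembling e^{tJ} and conjugating by P, we get:

e^{tA} =
  [exp(-5*t), t*exp(-5*t), t*exp(-5*t)]
  [0, exp(-5*t), 0]
  [0, 0, exp(-5*t)]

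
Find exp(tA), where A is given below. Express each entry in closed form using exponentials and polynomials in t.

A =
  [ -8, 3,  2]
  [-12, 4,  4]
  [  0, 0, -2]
e^{tA} =
  [-6*t*exp(-2*t) + exp(-2*t), 3*t*exp(-2*t), 2*t*exp(-2*t)]
  [-12*t*exp(-2*t), 6*t*exp(-2*t) + exp(-2*t), 4*t*exp(-2*t)]
  [0, 0, exp(-2*t)]

Strategy: write A = P · J · P⁻¹ where J is a Jordan canonical form, so e^{tA} = P · e^{tJ} · P⁻¹, and e^{tJ} can be computed block-by-block.

A has Jordan form
J =
  [-2,  1,  0]
  [ 0, -2,  0]
  [ 0,  0, -2]
(up to reordering of blocks).

Per-block formulas:
  For a 1×1 block at λ = -2: exp(t · [-2]) = [e^(-2t)].
  For a 2×2 Jordan block J_2(-2): exp(t · J_2(-2)) = e^(-2t)·(I + t·N), where N is the 2×2 nilpotent shift.

After assembling e^{tJ} and conjugating by P, we get:

e^{tA} =
  [-6*t*exp(-2*t) + exp(-2*t), 3*t*exp(-2*t), 2*t*exp(-2*t)]
  [-12*t*exp(-2*t), 6*t*exp(-2*t) + exp(-2*t), 4*t*exp(-2*t)]
  [0, 0, exp(-2*t)]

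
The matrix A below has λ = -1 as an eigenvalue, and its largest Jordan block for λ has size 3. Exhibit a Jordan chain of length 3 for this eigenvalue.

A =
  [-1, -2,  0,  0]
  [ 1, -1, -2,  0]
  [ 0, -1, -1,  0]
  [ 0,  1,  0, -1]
A Jordan chain for λ = -1 of length 3:
v_1 = (-2, 0, -1, 1)ᵀ
v_2 = (0, 1, 0, 0)ᵀ
v_3 = (1, 0, 0, 0)ᵀ

Let N = A − (-1)·I. We want v_3 with N^3 v_3 = 0 but N^2 v_3 ≠ 0; then v_{j-1} := N · v_j for j = 3, …, 2.

Pick v_3 = (1, 0, 0, 0)ᵀ.
Then v_2 = N · v_3 = (0, 1, 0, 0)ᵀ.
Then v_1 = N · v_2 = (-2, 0, -1, 1)ᵀ.

Sanity check: (A − (-1)·I) v_1 = (0, 0, 0, 0)ᵀ = 0. ✓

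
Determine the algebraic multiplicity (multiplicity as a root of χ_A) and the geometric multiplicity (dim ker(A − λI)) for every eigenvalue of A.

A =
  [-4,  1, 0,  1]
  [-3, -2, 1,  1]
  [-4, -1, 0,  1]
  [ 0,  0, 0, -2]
λ = -2: alg = 4, geom = 2

Step 1 — factor the characteristic polynomial to read off the algebraic multiplicities:
  χ_A(x) = (x + 2)^4

Step 2 — compute geometric multiplicities via the rank-nullity identity g(λ) = n − rank(A − λI):
  rank(A − (-2)·I) = 2, so dim ker(A − (-2)·I) = n − 2 = 2

Summary:
  λ = -2: algebraic multiplicity = 4, geometric multiplicity = 2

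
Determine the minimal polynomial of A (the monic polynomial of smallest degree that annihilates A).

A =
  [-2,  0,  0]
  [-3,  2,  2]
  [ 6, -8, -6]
x^2 + 4*x + 4

The characteristic polynomial is χ_A(x) = (x + 2)^3, so the eigenvalues are known. The minimal polynomial is
  m_A(x) = Π_λ (x − λ)^{k_λ}
where k_λ is the size of the *largest* Jordan block for λ (equivalently, the smallest k with (A − λI)^k v = 0 for every generalised eigenvector v of λ).

  λ = -2: largest Jordan block has size 2, contributing (x + 2)^2

So m_A(x) = (x + 2)^2 = x^2 + 4*x + 4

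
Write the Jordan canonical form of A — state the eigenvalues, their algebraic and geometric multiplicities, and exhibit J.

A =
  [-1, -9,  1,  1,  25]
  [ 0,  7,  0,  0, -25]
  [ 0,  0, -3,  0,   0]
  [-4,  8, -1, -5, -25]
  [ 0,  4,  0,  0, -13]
J_3(-3) ⊕ J_2(-3)

The characteristic polynomial is
  det(x·I − A) = x^5 + 15*x^4 + 90*x^3 + 270*x^2 + 405*x + 243 = (x + 3)^5

Eigenvalues and multiplicities (the geometric multiplicity of λ is n − rank(A − λI), which equals the number of Jordan blocks for λ):
  λ = -3: algebraic multiplicity = 5, geometric multiplicity = 2

Determining the block sizes for each eigenvalue:
  λ = -3: with am = 5 and gm = 2, the partition is not yet determined (e.g. several partitions of 5 into 2 parts exist). Let N = A − (-3)·I. Computing rank(N^1) = 3, rank(N^2) = 1, rank(N^3) = 0; the number of blocks of size ≥ j is rank(N^{j−1}) − rank(N^j), giving [2, 2, 1]. So we have 1 block(s) of size 3, 1 block(s) of size 2 → block sizes [3, 2]

Assembling the blocks gives a Jordan form
J =
  [-3,  1,  0,  0,  0]
  [ 0, -3,  1,  0,  0]
  [ 0,  0, -3,  0,  0]
  [ 0,  0,  0, -3,  1]
  [ 0,  0,  0,  0, -3]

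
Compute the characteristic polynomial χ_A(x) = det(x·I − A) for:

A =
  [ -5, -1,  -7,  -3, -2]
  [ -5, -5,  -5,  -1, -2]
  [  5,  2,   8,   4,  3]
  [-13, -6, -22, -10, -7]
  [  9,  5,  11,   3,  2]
x^5 + 10*x^4 + 40*x^3 + 80*x^2 + 80*x + 32

Expanding det(x·I − A) (e.g. by cofactor expansion or by noting that A is similar to its Jordan form J, which has the same characteristic polynomial as A) gives
  χ_A(x) = x^5 + 10*x^4 + 40*x^3 + 80*x^2 + 80*x + 32
which factors as (x + 2)^5. The eigenvalues (with algebraic multiplicities) are λ = -2 with multiplicity 5.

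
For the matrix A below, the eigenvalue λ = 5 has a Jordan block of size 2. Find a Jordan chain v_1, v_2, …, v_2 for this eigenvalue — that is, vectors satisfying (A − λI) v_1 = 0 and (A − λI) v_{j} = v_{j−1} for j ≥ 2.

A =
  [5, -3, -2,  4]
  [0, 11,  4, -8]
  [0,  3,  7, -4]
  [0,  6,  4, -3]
A Jordan chain for λ = 5 of length 2:
v_1 = (-3, 6, 3, 6)ᵀ
v_2 = (0, 1, 0, 0)ᵀ

Let N = A − (5)·I. We want v_2 with N^2 v_2 = 0 but N^1 v_2 ≠ 0; then v_{j-1} := N · v_j for j = 2, …, 2.

Pick v_2 = (0, 1, 0, 0)ᵀ.
Then v_1 = N · v_2 = (-3, 6, 3, 6)ᵀ.

Sanity check: (A − (5)·I) v_1 = (0, 0, 0, 0)ᵀ = 0. ✓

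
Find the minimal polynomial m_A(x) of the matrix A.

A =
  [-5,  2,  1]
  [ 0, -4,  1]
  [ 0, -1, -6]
x^3 + 15*x^2 + 75*x + 125

The characteristic polynomial is χ_A(x) = (x + 5)^3, so the eigenvalues are known. The minimal polynomial is
  m_A(x) = Π_λ (x − λ)^{k_λ}
where k_λ is the size of the *largest* Jordan block for λ (equivalently, the smallest k with (A − λI)^k v = 0 for every generalised eigenvector v of λ).

  λ = -5: largest Jordan block has size 3, contributing (x + 5)^3

So m_A(x) = (x + 5)^3 = x^3 + 15*x^2 + 75*x + 125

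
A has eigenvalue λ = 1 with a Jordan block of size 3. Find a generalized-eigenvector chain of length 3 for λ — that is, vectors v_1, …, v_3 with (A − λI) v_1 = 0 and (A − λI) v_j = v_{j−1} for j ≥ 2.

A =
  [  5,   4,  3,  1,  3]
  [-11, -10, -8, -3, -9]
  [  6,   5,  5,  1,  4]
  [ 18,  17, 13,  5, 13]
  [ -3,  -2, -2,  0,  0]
A Jordan chain for λ = 1 of length 3:
v_1 = (-1, 2, -1, -4, 1)ᵀ
v_2 = (4, -11, 6, 18, -3)ᵀ
v_3 = (1, 0, 0, 0, 0)ᵀ

Let N = A − (1)·I. We want v_3 with N^3 v_3 = 0 but N^2 v_3 ≠ 0; then v_{j-1} := N · v_j for j = 3, …, 2.

Pick v_3 = (1, 0, 0, 0, 0)ᵀ.
Then v_2 = N · v_3 = (4, -11, 6, 18, -3)ᵀ.
Then v_1 = N · v_2 = (-1, 2, -1, -4, 1)ᵀ.

Sanity check: (A − (1)·I) v_1 = (0, 0, 0, 0, 0)ᵀ = 0. ✓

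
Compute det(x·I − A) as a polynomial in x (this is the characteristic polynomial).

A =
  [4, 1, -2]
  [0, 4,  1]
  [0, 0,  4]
x^3 - 12*x^2 + 48*x - 64

Expanding det(x·I − A) (e.g. by cofactor expansion or by noting that A is similar to its Jordan form J, which has the same characteristic polynomial as A) gives
  χ_A(x) = x^3 - 12*x^2 + 48*x - 64
which factors as (x - 4)^3. The eigenvalues (with algebraic multiplicities) are λ = 4 with multiplicity 3.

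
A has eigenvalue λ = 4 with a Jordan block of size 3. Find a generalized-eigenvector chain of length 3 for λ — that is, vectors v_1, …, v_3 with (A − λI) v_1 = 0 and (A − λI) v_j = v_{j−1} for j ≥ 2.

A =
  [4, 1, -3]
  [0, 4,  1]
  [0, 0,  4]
A Jordan chain for λ = 4 of length 3:
v_1 = (1, 0, 0)ᵀ
v_2 = (-3, 1, 0)ᵀ
v_3 = (0, 0, 1)ᵀ

Let N = A − (4)·I. We want v_3 with N^3 v_3 = 0 but N^2 v_3 ≠ 0; then v_{j-1} := N · v_j for j = 3, …, 2.

Pick v_3 = (0, 0, 1)ᵀ.
Then v_2 = N · v_3 = (-3, 1, 0)ᵀ.
Then v_1 = N · v_2 = (1, 0, 0)ᵀ.

Sanity check: (A − (4)·I) v_1 = (0, 0, 0)ᵀ = 0. ✓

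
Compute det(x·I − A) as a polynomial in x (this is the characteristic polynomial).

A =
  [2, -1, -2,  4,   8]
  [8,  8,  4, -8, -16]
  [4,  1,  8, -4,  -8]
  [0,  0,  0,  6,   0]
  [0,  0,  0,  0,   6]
x^5 - 30*x^4 + 360*x^3 - 2160*x^2 + 6480*x - 7776

Expanding det(x·I − A) (e.g. by cofactor expansion or by noting that A is similar to its Jordan form J, which has the same characteristic polynomial as A) gives
  χ_A(x) = x^5 - 30*x^4 + 360*x^3 - 2160*x^2 + 6480*x - 7776
which factors as (x - 6)^5. The eigenvalues (with algebraic multiplicities) are λ = 6 with multiplicity 5.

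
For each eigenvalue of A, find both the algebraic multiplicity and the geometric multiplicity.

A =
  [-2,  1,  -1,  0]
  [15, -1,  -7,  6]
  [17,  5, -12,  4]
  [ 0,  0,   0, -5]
λ = -5: alg = 4, geom = 2

Step 1 — factor the characteristic polynomial to read off the algebraic multiplicities:
  χ_A(x) = (x + 5)^4

Step 2 — compute geometric multiplicities via the rank-nullity identity g(λ) = n − rank(A − λI):
  rank(A − (-5)·I) = 2, so dim ker(A − (-5)·I) = n − 2 = 2

Summary:
  λ = -5: algebraic multiplicity = 4, geometric multiplicity = 2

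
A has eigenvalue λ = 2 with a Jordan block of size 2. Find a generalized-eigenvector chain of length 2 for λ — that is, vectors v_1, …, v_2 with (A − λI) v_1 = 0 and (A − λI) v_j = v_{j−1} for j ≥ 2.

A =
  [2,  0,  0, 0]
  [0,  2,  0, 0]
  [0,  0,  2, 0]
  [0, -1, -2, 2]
A Jordan chain for λ = 2 of length 2:
v_1 = (0, 0, 0, -1)ᵀ
v_2 = (0, 1, 0, 0)ᵀ

Let N = A − (2)·I. We want v_2 with N^2 v_2 = 0 but N^1 v_2 ≠ 0; then v_{j-1} := N · v_j for j = 2, …, 2.

Pick v_2 = (0, 1, 0, 0)ᵀ.
Then v_1 = N · v_2 = (0, 0, 0, -1)ᵀ.

Sanity check: (A − (2)·I) v_1 = (0, 0, 0, 0)ᵀ = 0. ✓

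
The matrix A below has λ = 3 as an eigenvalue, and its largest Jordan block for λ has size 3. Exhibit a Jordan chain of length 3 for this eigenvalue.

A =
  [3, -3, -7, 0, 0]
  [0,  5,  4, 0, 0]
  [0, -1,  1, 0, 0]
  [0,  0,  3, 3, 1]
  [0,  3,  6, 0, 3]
A Jordan chain for λ = 3 of length 3:
v_1 = (1, 0, 0, 0, 0)ᵀ
v_2 = (-3, 2, -1, 0, 3)ᵀ
v_3 = (0, 1, 0, 0, 0)ᵀ

Let N = A − (3)·I. We want v_3 with N^3 v_3 = 0 but N^2 v_3 ≠ 0; then v_{j-1} := N · v_j for j = 3, …, 2.

Pick v_3 = (0, 1, 0, 0, 0)ᵀ.
Then v_2 = N · v_3 = (-3, 2, -1, 0, 3)ᵀ.
Then v_1 = N · v_2 = (1, 0, 0, 0, 0)ᵀ.

Sanity check: (A − (3)·I) v_1 = (0, 0, 0, 0, 0)ᵀ = 0. ✓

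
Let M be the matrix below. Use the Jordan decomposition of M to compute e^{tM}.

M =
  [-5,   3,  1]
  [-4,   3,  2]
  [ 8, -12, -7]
e^{tM} =
  [-2*t*exp(-3*t) + exp(-3*t), 3*t*exp(-3*t), t*exp(-3*t)]
  [-4*t*exp(-3*t), 6*t*exp(-3*t) + exp(-3*t), 2*t*exp(-3*t)]
  [8*t*exp(-3*t), -12*t*exp(-3*t), -4*t*exp(-3*t) + exp(-3*t)]

Strategy: write M = P · J · P⁻¹ where J is a Jordan canonical form, so e^{tM} = P · e^{tJ} · P⁻¹, and e^{tJ} can be computed block-by-block.

M has Jordan form
J =
  [-3,  1,  0]
  [ 0, -3,  0]
  [ 0,  0, -3]
(up to reordering of blocks).

Per-block formulas:
  For a 2×2 Jordan block J_2(-3): exp(t · J_2(-3)) = e^(-3t)·(I + t·N), where N is the 2×2 nilpotent shift.
  For a 1×1 block at λ = -3: exp(t · [-3]) = [e^(-3t)].

After assembling e^{tJ} and conjugating by P, we get:

e^{tM} =
  [-2*t*exp(-3*t) + exp(-3*t), 3*t*exp(-3*t), t*exp(-3*t)]
  [-4*t*exp(-3*t), 6*t*exp(-3*t) + exp(-3*t), 2*t*exp(-3*t)]
  [8*t*exp(-3*t), -12*t*exp(-3*t), -4*t*exp(-3*t) + exp(-3*t)]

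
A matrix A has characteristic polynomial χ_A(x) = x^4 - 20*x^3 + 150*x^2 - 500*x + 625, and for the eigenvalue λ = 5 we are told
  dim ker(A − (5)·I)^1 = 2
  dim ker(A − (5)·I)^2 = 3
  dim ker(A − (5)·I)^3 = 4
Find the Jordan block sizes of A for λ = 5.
Block sizes for λ = 5: [3, 1]

From the dimensions of kernels of powers, the number of Jordan blocks of size at least j is d_j − d_{j−1} where d_j = dim ker(N^j) (with d_0 = 0). Computing the differences gives [2, 1, 1].
The number of blocks of size exactly k is (#blocks of size ≥ k) − (#blocks of size ≥ k + 1), so the partition is: 1 block(s) of size 1, 1 block(s) of size 3.
In nonincreasing order the block sizes are [3, 1].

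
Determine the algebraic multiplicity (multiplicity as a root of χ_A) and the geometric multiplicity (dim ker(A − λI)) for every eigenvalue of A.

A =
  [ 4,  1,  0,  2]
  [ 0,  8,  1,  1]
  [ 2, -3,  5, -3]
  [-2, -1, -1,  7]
λ = 6: alg = 4, geom = 2

Step 1 — factor the characteristic polynomial to read off the algebraic multiplicities:
  χ_A(x) = (x - 6)^4

Step 2 — compute geometric multiplicities via the rank-nullity identity g(λ) = n − rank(A − λI):
  rank(A − (6)·I) = 2, so dim ker(A − (6)·I) = n − 2 = 2

Summary:
  λ = 6: algebraic multiplicity = 4, geometric multiplicity = 2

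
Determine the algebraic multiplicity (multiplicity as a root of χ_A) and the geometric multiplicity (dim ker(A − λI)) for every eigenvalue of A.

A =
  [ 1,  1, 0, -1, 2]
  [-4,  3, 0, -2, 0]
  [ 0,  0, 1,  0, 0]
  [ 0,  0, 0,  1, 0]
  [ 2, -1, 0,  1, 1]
λ = 1: alg = 4, geom = 3; λ = 3: alg = 1, geom = 1

Step 1 — factor the characteristic polynomial to read off the algebraic multiplicities:
  χ_A(x) = (x - 3)*(x - 1)^4

Step 2 — compute geometric multiplicities via the rank-nullity identity g(λ) = n − rank(A − λI):
  rank(A − (1)·I) = 2, so dim ker(A − (1)·I) = n − 2 = 3
  rank(A − (3)·I) = 4, so dim ker(A − (3)·I) = n − 4 = 1

Summary:
  λ = 1: algebraic multiplicity = 4, geometric multiplicity = 3
  λ = 3: algebraic multiplicity = 1, geometric multiplicity = 1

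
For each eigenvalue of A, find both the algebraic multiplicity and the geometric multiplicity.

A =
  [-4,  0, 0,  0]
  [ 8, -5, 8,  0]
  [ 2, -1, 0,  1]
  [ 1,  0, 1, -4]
λ = -4: alg = 1, geom = 1; λ = -3: alg = 3, geom = 1

Step 1 — factor the characteristic polynomial to read off the algebraic multiplicities:
  χ_A(x) = (x + 3)^3*(x + 4)

Step 2 — compute geometric multiplicities via the rank-nullity identity g(λ) = n − rank(A − λI):
  rank(A − (-4)·I) = 3, so dim ker(A − (-4)·I) = n − 3 = 1
  rank(A − (-3)·I) = 3, so dim ker(A − (-3)·I) = n − 3 = 1

Summary:
  λ = -4: algebraic multiplicity = 1, geometric multiplicity = 1
  λ = -3: algebraic multiplicity = 3, geometric multiplicity = 1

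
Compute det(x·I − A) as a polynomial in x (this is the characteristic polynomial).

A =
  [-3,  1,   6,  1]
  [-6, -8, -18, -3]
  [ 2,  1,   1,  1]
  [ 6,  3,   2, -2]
x^4 + 12*x^3 + 46*x^2 + 60*x + 25

Expanding det(x·I − A) (e.g. by cofactor expansion or by noting that A is similar to its Jordan form J, which has the same characteristic polynomial as A) gives
  χ_A(x) = x^4 + 12*x^3 + 46*x^2 + 60*x + 25
which factors as (x + 1)^2*(x + 5)^2. The eigenvalues (with algebraic multiplicities) are λ = -5 with multiplicity 2, λ = -1 with multiplicity 2.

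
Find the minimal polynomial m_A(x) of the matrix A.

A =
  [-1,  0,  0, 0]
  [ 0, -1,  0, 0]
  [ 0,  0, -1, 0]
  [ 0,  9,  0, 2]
x^2 - x - 2

The characteristic polynomial is χ_A(x) = (x - 2)*(x + 1)^3, so the eigenvalues are known. The minimal polynomial is
  m_A(x) = Π_λ (x − λ)^{k_λ}
where k_λ is the size of the *largest* Jordan block for λ (equivalently, the smallest k with (A − λI)^k v = 0 for every generalised eigenvector v of λ).

  λ = -1: largest Jordan block has size 1, contributing (x + 1)
  λ = 2: largest Jordan block has size 1, contributing (x − 2)

So m_A(x) = (x - 2)*(x + 1) = x^2 - x - 2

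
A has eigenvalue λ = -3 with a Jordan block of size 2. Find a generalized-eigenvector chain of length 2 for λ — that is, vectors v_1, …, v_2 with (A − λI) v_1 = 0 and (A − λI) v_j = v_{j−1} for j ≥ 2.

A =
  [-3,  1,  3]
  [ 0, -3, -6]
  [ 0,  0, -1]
A Jordan chain for λ = -3 of length 2:
v_1 = (1, 0, 0)ᵀ
v_2 = (0, 1, 0)ᵀ

Let N = A − (-3)·I. We want v_2 with N^2 v_2 = 0 but N^1 v_2 ≠ 0; then v_{j-1} := N · v_j for j = 2, …, 2.

Pick v_2 = (0, 1, 0)ᵀ.
Then v_1 = N · v_2 = (1, 0, 0)ᵀ.

Sanity check: (A − (-3)·I) v_1 = (0, 0, 0)ᵀ = 0. ✓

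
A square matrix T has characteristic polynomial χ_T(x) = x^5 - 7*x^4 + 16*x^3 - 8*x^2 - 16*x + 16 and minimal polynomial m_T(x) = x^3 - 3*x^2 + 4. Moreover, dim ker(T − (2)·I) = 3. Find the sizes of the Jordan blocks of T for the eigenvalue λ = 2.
Block sizes for λ = 2: [2, 1, 1]

Step 1 — from the characteristic polynomial, algebraic multiplicity of λ = 2 is 4. From dim ker(T − (2)·I) = 3, there are exactly 3 Jordan blocks for λ = 2.
Step 2 — from the minimal polynomial, the factor (x − 2)^2 tells us the largest block for λ = 2 has size 2.
Step 3 — with total size 4, 3 blocks, and largest block 2, the block sizes (in nonincreasing order) are [2, 1, 1].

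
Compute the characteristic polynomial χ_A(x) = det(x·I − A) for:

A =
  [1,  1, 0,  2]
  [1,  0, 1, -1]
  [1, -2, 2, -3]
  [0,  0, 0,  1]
x^4 - 4*x^3 + 6*x^2 - 4*x + 1

Expanding det(x·I − A) (e.g. by cofactor expansion or by noting that A is similar to its Jordan form J, which has the same characteristic polynomial as A) gives
  χ_A(x) = x^4 - 4*x^3 + 6*x^2 - 4*x + 1
which factors as (x - 1)^4. The eigenvalues (with algebraic multiplicities) are λ = 1 with multiplicity 4.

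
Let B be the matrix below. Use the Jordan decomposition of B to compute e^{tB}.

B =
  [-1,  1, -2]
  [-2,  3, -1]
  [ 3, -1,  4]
e^{tB} =
  [t^2*exp(2*t)/2 - 3*t*exp(2*t) + exp(2*t), t*exp(2*t), t^2*exp(2*t)/2 - 2*t*exp(2*t)]
  [t^2*exp(2*t)/2 - 2*t*exp(2*t), t*exp(2*t) + exp(2*t), t^2*exp(2*t)/2 - t*exp(2*t)]
  [-t^2*exp(2*t)/2 + 3*t*exp(2*t), -t*exp(2*t), -t^2*exp(2*t)/2 + 2*t*exp(2*t) + exp(2*t)]

Strategy: write B = P · J · P⁻¹ where J is a Jordan canonical form, so e^{tB} = P · e^{tJ} · P⁻¹, and e^{tJ} can be computed block-by-block.

B has Jordan form
J =
  [2, 1, 0]
  [0, 2, 1]
  [0, 0, 2]
(up to reordering of blocks).

Per-block formulas:
  For a 3×3 Jordan block J_3(2): exp(t · J_3(2)) = e^(2t)·(I + t·N + (t^2/2)·N^2), where N is the 3×3 nilpotent shift.

After assembling e^{tJ} and conjugating by P, we get:

e^{tB} =
  [t^2*exp(2*t)/2 - 3*t*exp(2*t) + exp(2*t), t*exp(2*t), t^2*exp(2*t)/2 - 2*t*exp(2*t)]
  [t^2*exp(2*t)/2 - 2*t*exp(2*t), t*exp(2*t) + exp(2*t), t^2*exp(2*t)/2 - t*exp(2*t)]
  [-t^2*exp(2*t)/2 + 3*t*exp(2*t), -t*exp(2*t), -t^2*exp(2*t)/2 + 2*t*exp(2*t) + exp(2*t)]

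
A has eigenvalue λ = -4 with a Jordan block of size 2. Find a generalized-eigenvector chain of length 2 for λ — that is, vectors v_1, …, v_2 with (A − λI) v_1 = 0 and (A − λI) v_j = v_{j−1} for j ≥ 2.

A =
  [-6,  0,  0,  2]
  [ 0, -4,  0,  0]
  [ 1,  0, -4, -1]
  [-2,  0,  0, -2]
A Jordan chain for λ = -4 of length 2:
v_1 = (-2, 0, 1, -2)ᵀ
v_2 = (1, 0, 0, 0)ᵀ

Let N = A − (-4)·I. We want v_2 with N^2 v_2 = 0 but N^1 v_2 ≠ 0; then v_{j-1} := N · v_j for j = 2, …, 2.

Pick v_2 = (1, 0, 0, 0)ᵀ.
Then v_1 = N · v_2 = (-2, 0, 1, -2)ᵀ.

Sanity check: (A − (-4)·I) v_1 = (0, 0, 0, 0)ᵀ = 0. ✓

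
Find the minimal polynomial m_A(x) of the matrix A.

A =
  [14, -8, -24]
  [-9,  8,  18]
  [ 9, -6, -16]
x^2 - 4*x + 4

The characteristic polynomial is χ_A(x) = (x - 2)^3, so the eigenvalues are known. The minimal polynomial is
  m_A(x) = Π_λ (x − λ)^{k_λ}
where k_λ is the size of the *largest* Jordan block for λ (equivalently, the smallest k with (A − λI)^k v = 0 for every generalised eigenvector v of λ).

  λ = 2: largest Jordan block has size 2, contributing (x − 2)^2

So m_A(x) = (x - 2)^2 = x^2 - 4*x + 4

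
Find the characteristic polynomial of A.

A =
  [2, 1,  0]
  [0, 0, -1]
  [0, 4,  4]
x^3 - 6*x^2 + 12*x - 8

Expanding det(x·I − A) (e.g. by cofactor expansion or by noting that A is similar to its Jordan form J, which has the same characteristic polynomial as A) gives
  χ_A(x) = x^3 - 6*x^2 + 12*x - 8
which factors as (x - 2)^3. The eigenvalues (with algebraic multiplicities) are λ = 2 with multiplicity 3.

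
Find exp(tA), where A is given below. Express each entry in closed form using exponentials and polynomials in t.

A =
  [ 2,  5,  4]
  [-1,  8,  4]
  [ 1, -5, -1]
e^{tA} =
  [-t*exp(3*t) + exp(3*t), 5*t*exp(3*t), 4*t*exp(3*t)]
  [-t*exp(3*t), 5*t*exp(3*t) + exp(3*t), 4*t*exp(3*t)]
  [t*exp(3*t), -5*t*exp(3*t), -4*t*exp(3*t) + exp(3*t)]

Strategy: write A = P · J · P⁻¹ where J is a Jordan canonical form, so e^{tA} = P · e^{tJ} · P⁻¹, and e^{tJ} can be computed block-by-block.

A has Jordan form
J =
  [3, 1, 0]
  [0, 3, 0]
  [0, 0, 3]
(up to reordering of blocks).

Per-block formulas:
  For a 1×1 block at λ = 3: exp(t · [3]) = [e^(3t)].
  For a 2×2 Jordan block J_2(3): exp(t · J_2(3)) = e^(3t)·(I + t·N), where N is the 2×2 nilpotent shift.

After assembling e^{tJ} and conjugating by P, we get:

e^{tA} =
  [-t*exp(3*t) + exp(3*t), 5*t*exp(3*t), 4*t*exp(3*t)]
  [-t*exp(3*t), 5*t*exp(3*t) + exp(3*t), 4*t*exp(3*t)]
  [t*exp(3*t), -5*t*exp(3*t), -4*t*exp(3*t) + exp(3*t)]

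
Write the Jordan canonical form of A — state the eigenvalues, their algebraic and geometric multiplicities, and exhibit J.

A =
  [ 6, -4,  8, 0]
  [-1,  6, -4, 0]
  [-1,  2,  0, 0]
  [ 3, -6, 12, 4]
J_2(4) ⊕ J_1(4) ⊕ J_1(4)

The characteristic polynomial is
  det(x·I − A) = x^4 - 16*x^3 + 96*x^2 - 256*x + 256 = (x - 4)^4

Eigenvalues and multiplicities (the geometric multiplicity of λ is n − rank(A − λI), which equals the number of Jordan blocks for λ):
  λ = 4: algebraic multiplicity = 4, geometric multiplicity = 3

Determining the block sizes for each eigenvalue:
  λ = 4: 3 blocks summing to 4 forces exactly one block of size 2 and the rest size 1 → block sizes [2, 1, 1]

Assembling the blocks gives a Jordan form
J =
  [4, 1, 0, 0]
  [0, 4, 0, 0]
  [0, 0, 4, 0]
  [0, 0, 0, 4]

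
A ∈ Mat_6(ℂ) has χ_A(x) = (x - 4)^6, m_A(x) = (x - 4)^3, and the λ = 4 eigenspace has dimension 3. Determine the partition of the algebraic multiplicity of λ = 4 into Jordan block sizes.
Block sizes for λ = 4: [3, 2, 1]

Step 1 — from the characteristic polynomial, algebraic multiplicity of λ = 4 is 6. From dim ker(A − (4)·I) = 3, there are exactly 3 Jordan blocks for λ = 4.
Step 2 — from the minimal polynomial, the factor (x − 4)^3 tells us the largest block for λ = 4 has size 3.
Step 3 — with total size 6, 3 blocks, and largest block 3, the block sizes (in nonincreasing order) are [3, 2, 1].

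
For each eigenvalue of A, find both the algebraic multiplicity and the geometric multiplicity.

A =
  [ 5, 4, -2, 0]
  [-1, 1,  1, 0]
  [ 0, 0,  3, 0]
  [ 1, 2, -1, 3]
λ = 3: alg = 4, geom = 3

Step 1 — factor the characteristic polynomial to read off the algebraic multiplicities:
  χ_A(x) = (x - 3)^4

Step 2 — compute geometric multiplicities via the rank-nullity identity g(λ) = n − rank(A − λI):
  rank(A − (3)·I) = 1, so dim ker(A − (3)·I) = n − 1 = 3

Summary:
  λ = 3: algebraic multiplicity = 4, geometric multiplicity = 3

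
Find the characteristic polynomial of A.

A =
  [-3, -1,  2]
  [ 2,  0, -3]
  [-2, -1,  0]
x^3 + 3*x^2 + 3*x + 1

Expanding det(x·I − A) (e.g. by cofactor expansion or by noting that A is similar to its Jordan form J, which has the same characteristic polynomial as A) gives
  χ_A(x) = x^3 + 3*x^2 + 3*x + 1
which factors as (x + 1)^3. The eigenvalues (with algebraic multiplicities) are λ = -1 with multiplicity 3.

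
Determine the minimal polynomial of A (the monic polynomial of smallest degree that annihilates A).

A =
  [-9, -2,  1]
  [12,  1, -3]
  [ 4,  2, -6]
x^2 + 9*x + 20

The characteristic polynomial is χ_A(x) = (x + 4)*(x + 5)^2, so the eigenvalues are known. The minimal polynomial is
  m_A(x) = Π_λ (x − λ)^{k_λ}
where k_λ is the size of the *largest* Jordan block for λ (equivalently, the smallest k with (A − λI)^k v = 0 for every generalised eigenvector v of λ).

  λ = -5: largest Jordan block has size 1, contributing (x + 5)
  λ = -4: largest Jordan block has size 1, contributing (x + 4)

So m_A(x) = (x + 4)*(x + 5) = x^2 + 9*x + 20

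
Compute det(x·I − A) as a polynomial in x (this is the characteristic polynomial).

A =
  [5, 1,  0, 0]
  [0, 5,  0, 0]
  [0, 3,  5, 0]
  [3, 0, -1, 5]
x^4 - 20*x^3 + 150*x^2 - 500*x + 625

Expanding det(x·I − A) (e.g. by cofactor expansion or by noting that A is similar to its Jordan form J, which has the same characteristic polynomial as A) gives
  χ_A(x) = x^4 - 20*x^3 + 150*x^2 - 500*x + 625
which factors as (x - 5)^4. The eigenvalues (with algebraic multiplicities) are λ = 5 with multiplicity 4.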